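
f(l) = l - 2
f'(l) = 1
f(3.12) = 1.12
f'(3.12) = 1.00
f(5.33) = 3.33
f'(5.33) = 1.00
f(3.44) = 1.44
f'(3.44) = 1.00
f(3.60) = 1.60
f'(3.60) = 1.00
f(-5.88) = -7.88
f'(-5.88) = 1.00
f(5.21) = 3.21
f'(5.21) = 1.00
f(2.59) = 0.59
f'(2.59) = 1.00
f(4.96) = 2.96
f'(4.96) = 1.00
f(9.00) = 7.00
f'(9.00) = 1.00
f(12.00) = 10.00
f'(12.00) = 1.00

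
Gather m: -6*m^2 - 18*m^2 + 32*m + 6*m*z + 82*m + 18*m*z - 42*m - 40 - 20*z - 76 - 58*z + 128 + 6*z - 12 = -24*m^2 + m*(24*z + 72) - 72*z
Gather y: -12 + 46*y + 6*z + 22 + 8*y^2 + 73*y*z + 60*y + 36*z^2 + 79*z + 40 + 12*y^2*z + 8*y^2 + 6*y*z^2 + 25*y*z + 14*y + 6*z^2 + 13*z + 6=y^2*(12*z + 16) + y*(6*z^2 + 98*z + 120) + 42*z^2 + 98*z + 56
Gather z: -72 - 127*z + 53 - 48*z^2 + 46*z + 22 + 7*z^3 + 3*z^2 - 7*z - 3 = 7*z^3 - 45*z^2 - 88*z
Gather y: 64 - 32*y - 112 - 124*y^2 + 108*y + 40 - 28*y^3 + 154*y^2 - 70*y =-28*y^3 + 30*y^2 + 6*y - 8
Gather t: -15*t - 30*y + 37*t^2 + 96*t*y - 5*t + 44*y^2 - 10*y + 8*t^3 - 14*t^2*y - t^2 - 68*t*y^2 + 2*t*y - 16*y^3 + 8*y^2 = 8*t^3 + t^2*(36 - 14*y) + t*(-68*y^2 + 98*y - 20) - 16*y^3 + 52*y^2 - 40*y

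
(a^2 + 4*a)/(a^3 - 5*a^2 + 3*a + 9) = a*(a + 4)/(a^3 - 5*a^2 + 3*a + 9)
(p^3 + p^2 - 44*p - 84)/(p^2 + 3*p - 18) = (p^2 - 5*p - 14)/(p - 3)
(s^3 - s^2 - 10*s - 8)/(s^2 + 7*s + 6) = (s^2 - 2*s - 8)/(s + 6)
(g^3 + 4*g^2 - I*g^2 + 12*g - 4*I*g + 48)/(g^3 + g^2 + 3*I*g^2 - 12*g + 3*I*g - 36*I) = (g - 4*I)/(g - 3)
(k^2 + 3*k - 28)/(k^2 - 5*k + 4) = (k + 7)/(k - 1)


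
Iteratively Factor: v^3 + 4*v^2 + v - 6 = (v + 2)*(v^2 + 2*v - 3) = (v + 2)*(v + 3)*(v - 1)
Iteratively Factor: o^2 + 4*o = (o)*(o + 4)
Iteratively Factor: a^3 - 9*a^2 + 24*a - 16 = (a - 1)*(a^2 - 8*a + 16) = (a - 4)*(a - 1)*(a - 4)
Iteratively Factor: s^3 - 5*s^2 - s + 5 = (s + 1)*(s^2 - 6*s + 5) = (s - 5)*(s + 1)*(s - 1)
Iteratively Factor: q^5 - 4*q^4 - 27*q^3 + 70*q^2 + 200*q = (q + 4)*(q^4 - 8*q^3 + 5*q^2 + 50*q) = q*(q + 4)*(q^3 - 8*q^2 + 5*q + 50) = q*(q - 5)*(q + 4)*(q^2 - 3*q - 10) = q*(q - 5)^2*(q + 4)*(q + 2)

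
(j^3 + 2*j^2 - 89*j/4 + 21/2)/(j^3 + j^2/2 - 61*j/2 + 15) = (j - 7/2)/(j - 5)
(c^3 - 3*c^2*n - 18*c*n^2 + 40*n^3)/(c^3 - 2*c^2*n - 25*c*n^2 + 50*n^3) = (c + 4*n)/(c + 5*n)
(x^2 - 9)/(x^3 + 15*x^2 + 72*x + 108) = (x - 3)/(x^2 + 12*x + 36)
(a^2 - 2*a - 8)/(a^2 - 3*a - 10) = (a - 4)/(a - 5)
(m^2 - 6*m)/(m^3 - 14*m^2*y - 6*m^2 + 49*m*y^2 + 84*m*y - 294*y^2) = m/(m^2 - 14*m*y + 49*y^2)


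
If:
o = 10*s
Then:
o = 10*s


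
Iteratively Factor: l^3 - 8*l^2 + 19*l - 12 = (l - 1)*(l^2 - 7*l + 12) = (l - 4)*(l - 1)*(l - 3)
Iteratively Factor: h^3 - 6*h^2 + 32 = (h + 2)*(h^2 - 8*h + 16) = (h - 4)*(h + 2)*(h - 4)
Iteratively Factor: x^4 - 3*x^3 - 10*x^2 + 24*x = (x - 2)*(x^3 - x^2 - 12*x) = x*(x - 2)*(x^2 - x - 12) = x*(x - 4)*(x - 2)*(x + 3)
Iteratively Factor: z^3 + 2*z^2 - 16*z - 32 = (z - 4)*(z^2 + 6*z + 8) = (z - 4)*(z + 4)*(z + 2)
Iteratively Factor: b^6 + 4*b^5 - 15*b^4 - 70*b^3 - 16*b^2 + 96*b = (b)*(b^5 + 4*b^4 - 15*b^3 - 70*b^2 - 16*b + 96) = b*(b + 4)*(b^4 - 15*b^2 - 10*b + 24) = b*(b - 1)*(b + 4)*(b^3 + b^2 - 14*b - 24) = b*(b - 1)*(b + 3)*(b + 4)*(b^2 - 2*b - 8) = b*(b - 4)*(b - 1)*(b + 3)*(b + 4)*(b + 2)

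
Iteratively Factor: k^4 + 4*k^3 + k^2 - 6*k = (k)*(k^3 + 4*k^2 + k - 6) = k*(k + 3)*(k^2 + k - 2) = k*(k + 2)*(k + 3)*(k - 1)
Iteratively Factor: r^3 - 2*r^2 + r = (r - 1)*(r^2 - r) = r*(r - 1)*(r - 1)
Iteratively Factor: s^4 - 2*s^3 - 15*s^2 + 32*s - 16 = (s + 4)*(s^3 - 6*s^2 + 9*s - 4) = (s - 1)*(s + 4)*(s^2 - 5*s + 4) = (s - 1)^2*(s + 4)*(s - 4)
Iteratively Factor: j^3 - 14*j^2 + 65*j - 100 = (j - 5)*(j^2 - 9*j + 20) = (j - 5)^2*(j - 4)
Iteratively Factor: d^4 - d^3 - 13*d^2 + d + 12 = (d + 3)*(d^3 - 4*d^2 - d + 4) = (d - 4)*(d + 3)*(d^2 - 1) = (d - 4)*(d + 1)*(d + 3)*(d - 1)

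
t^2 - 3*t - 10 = (t - 5)*(t + 2)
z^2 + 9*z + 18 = (z + 3)*(z + 6)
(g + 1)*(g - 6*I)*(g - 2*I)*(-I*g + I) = -I*g^4 - 8*g^3 + 13*I*g^2 + 8*g - 12*I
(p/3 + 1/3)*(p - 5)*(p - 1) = p^3/3 - 5*p^2/3 - p/3 + 5/3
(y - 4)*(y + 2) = y^2 - 2*y - 8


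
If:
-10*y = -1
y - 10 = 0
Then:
No Solution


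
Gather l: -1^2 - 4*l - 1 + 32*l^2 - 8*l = 32*l^2 - 12*l - 2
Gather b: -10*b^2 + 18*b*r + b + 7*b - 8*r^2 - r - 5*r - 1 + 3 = -10*b^2 + b*(18*r + 8) - 8*r^2 - 6*r + 2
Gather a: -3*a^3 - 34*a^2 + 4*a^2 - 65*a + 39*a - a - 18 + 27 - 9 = -3*a^3 - 30*a^2 - 27*a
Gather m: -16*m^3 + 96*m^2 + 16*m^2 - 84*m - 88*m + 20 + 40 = -16*m^3 + 112*m^2 - 172*m + 60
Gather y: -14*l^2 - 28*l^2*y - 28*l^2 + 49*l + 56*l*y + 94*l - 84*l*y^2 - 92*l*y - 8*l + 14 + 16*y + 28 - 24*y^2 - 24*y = -42*l^2 + 135*l + y^2*(-84*l - 24) + y*(-28*l^2 - 36*l - 8) + 42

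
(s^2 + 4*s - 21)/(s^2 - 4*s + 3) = (s + 7)/(s - 1)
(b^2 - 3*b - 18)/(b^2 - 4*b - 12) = (b + 3)/(b + 2)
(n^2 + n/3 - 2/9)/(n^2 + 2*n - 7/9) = (3*n + 2)/(3*n + 7)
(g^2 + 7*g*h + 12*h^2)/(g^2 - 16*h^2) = (g + 3*h)/(g - 4*h)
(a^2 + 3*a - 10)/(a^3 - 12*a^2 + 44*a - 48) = (a + 5)/(a^2 - 10*a + 24)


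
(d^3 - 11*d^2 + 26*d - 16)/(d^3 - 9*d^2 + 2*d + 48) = (d^2 - 3*d + 2)/(d^2 - d - 6)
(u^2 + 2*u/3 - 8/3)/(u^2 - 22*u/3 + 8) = (u + 2)/(u - 6)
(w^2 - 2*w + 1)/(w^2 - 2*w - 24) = (-w^2 + 2*w - 1)/(-w^2 + 2*w + 24)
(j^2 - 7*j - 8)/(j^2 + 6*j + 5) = (j - 8)/(j + 5)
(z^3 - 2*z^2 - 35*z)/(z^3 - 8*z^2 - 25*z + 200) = z*(z - 7)/(z^2 - 13*z + 40)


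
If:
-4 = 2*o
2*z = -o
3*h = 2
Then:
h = 2/3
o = -2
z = 1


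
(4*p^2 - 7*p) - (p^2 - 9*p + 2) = 3*p^2 + 2*p - 2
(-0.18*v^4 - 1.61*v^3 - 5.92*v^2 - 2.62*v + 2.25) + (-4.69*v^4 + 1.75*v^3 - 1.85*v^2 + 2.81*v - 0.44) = -4.87*v^4 + 0.14*v^3 - 7.77*v^2 + 0.19*v + 1.81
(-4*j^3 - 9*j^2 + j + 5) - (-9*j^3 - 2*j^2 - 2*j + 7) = 5*j^3 - 7*j^2 + 3*j - 2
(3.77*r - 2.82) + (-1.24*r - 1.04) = 2.53*r - 3.86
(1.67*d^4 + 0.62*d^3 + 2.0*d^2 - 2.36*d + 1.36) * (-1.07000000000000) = -1.7869*d^4 - 0.6634*d^3 - 2.14*d^2 + 2.5252*d - 1.4552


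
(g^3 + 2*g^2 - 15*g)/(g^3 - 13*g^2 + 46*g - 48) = g*(g + 5)/(g^2 - 10*g + 16)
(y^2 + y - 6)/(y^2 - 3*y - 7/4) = 4*(-y^2 - y + 6)/(-4*y^2 + 12*y + 7)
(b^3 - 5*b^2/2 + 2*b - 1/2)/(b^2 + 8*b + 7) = (2*b^3 - 5*b^2 + 4*b - 1)/(2*(b^2 + 8*b + 7))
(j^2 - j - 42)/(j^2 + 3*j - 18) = (j - 7)/(j - 3)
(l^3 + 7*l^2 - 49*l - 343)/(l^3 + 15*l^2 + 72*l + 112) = (l^2 - 49)/(l^2 + 8*l + 16)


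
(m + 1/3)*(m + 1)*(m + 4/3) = m^3 + 8*m^2/3 + 19*m/9 + 4/9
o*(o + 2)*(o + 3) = o^3 + 5*o^2 + 6*o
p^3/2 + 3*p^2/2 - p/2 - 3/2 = (p/2 + 1/2)*(p - 1)*(p + 3)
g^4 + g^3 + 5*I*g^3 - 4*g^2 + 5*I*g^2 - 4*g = g*(g + 1)*(g + I)*(g + 4*I)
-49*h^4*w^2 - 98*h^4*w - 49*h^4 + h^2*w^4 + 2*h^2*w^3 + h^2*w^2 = (-7*h + w)*(7*h + w)*(h*w + h)^2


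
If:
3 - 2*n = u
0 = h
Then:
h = 0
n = 3/2 - u/2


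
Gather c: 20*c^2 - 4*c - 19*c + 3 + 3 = 20*c^2 - 23*c + 6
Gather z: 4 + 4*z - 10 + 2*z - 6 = 6*z - 12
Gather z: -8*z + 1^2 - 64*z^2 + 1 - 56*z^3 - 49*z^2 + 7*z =-56*z^3 - 113*z^2 - z + 2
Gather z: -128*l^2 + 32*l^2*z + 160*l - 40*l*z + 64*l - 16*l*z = -128*l^2 + 224*l + z*(32*l^2 - 56*l)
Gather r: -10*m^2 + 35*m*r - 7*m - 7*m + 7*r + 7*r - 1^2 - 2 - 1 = -10*m^2 - 14*m + r*(35*m + 14) - 4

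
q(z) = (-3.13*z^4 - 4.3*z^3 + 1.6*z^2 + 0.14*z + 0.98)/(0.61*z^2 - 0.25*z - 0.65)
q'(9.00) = -101.32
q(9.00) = -506.10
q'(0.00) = 0.36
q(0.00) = -1.51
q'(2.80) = -33.56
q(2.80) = -79.50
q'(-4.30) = 35.49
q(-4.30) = -59.66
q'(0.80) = 30.74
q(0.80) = 2.98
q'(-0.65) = 60.41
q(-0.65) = -9.52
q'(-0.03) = 0.63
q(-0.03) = -1.52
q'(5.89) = -69.09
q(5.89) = -240.99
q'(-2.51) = 18.15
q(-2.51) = -11.92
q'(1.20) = 2985.08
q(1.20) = 146.21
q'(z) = (0.25 - 1.22*z)*(-3.13*z^4 - 4.3*z^3 + 1.6*z^2 + 0.14*z + 0.98)/(0.61*z^2 - 0.25*z - 0.65)^2 + (-12.52*z^3 - 12.9*z^2 + 3.2*z + 0.14)/(0.61*z^2 - 0.25*z - 0.65)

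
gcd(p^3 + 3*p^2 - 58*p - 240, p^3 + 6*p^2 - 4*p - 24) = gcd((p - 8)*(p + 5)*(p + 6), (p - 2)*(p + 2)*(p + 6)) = p + 6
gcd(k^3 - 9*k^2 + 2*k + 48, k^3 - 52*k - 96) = k^2 - 6*k - 16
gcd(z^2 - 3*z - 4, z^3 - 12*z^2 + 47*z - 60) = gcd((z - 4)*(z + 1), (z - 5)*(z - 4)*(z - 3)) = z - 4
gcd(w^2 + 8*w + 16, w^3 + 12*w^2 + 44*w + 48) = w + 4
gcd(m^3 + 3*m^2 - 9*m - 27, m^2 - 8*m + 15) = m - 3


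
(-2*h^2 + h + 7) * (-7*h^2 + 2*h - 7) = 14*h^4 - 11*h^3 - 33*h^2 + 7*h - 49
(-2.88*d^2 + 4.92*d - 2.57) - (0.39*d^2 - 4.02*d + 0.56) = -3.27*d^2 + 8.94*d - 3.13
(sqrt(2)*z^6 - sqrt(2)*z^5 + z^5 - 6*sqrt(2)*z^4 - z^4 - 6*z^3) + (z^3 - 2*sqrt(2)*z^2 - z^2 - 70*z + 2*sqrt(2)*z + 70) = sqrt(2)*z^6 - sqrt(2)*z^5 + z^5 - 6*sqrt(2)*z^4 - z^4 - 5*z^3 - 2*sqrt(2)*z^2 - z^2 - 70*z + 2*sqrt(2)*z + 70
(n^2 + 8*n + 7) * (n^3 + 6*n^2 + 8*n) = n^5 + 14*n^4 + 63*n^3 + 106*n^2 + 56*n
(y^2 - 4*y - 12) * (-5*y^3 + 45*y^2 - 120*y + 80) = -5*y^5 + 65*y^4 - 240*y^3 + 20*y^2 + 1120*y - 960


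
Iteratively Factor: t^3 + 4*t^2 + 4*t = (t + 2)*(t^2 + 2*t) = t*(t + 2)*(t + 2)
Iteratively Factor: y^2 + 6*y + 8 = (y + 4)*(y + 2)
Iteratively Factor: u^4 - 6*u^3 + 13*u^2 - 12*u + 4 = (u - 2)*(u^3 - 4*u^2 + 5*u - 2) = (u - 2)*(u - 1)*(u^2 - 3*u + 2) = (u - 2)*(u - 1)^2*(u - 2)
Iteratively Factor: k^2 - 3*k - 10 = (k - 5)*(k + 2)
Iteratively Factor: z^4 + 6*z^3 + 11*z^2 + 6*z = (z + 1)*(z^3 + 5*z^2 + 6*z) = (z + 1)*(z + 2)*(z^2 + 3*z) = (z + 1)*(z + 2)*(z + 3)*(z)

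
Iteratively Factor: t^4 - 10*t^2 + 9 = (t - 1)*(t^3 + t^2 - 9*t - 9) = (t - 3)*(t - 1)*(t^2 + 4*t + 3) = (t - 3)*(t - 1)*(t + 1)*(t + 3)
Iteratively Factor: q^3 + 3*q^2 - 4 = (q - 1)*(q^2 + 4*q + 4) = (q - 1)*(q + 2)*(q + 2)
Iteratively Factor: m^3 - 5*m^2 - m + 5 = (m + 1)*(m^2 - 6*m + 5) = (m - 1)*(m + 1)*(m - 5)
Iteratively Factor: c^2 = (c)*(c)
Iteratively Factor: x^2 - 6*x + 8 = (x - 4)*(x - 2)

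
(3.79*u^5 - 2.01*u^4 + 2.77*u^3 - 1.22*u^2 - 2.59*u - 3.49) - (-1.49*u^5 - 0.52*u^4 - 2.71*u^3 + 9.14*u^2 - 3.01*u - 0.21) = 5.28*u^5 - 1.49*u^4 + 5.48*u^3 - 10.36*u^2 + 0.42*u - 3.28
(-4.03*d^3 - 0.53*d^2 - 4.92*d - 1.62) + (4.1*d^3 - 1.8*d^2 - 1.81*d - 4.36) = 0.0699999999999994*d^3 - 2.33*d^2 - 6.73*d - 5.98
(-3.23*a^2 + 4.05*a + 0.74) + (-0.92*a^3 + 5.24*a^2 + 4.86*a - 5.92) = -0.92*a^3 + 2.01*a^2 + 8.91*a - 5.18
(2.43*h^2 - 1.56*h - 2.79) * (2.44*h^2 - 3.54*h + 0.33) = 5.9292*h^4 - 12.4086*h^3 - 0.4833*h^2 + 9.3618*h - 0.9207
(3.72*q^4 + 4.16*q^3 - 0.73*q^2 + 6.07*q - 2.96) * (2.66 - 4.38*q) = -16.2936*q^5 - 8.3256*q^4 + 14.263*q^3 - 28.5284*q^2 + 29.111*q - 7.8736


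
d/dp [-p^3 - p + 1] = -3*p^2 - 1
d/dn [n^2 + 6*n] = 2*n + 6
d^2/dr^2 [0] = 0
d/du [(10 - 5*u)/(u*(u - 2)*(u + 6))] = 10*(u + 3)/(u^2*(u + 6)^2)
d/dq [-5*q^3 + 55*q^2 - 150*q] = -15*q^2 + 110*q - 150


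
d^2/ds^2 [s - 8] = 0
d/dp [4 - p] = -1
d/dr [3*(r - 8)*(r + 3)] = 6*r - 15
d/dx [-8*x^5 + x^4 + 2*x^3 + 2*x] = -40*x^4 + 4*x^3 + 6*x^2 + 2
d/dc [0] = 0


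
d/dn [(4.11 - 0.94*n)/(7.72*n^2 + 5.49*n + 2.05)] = (7.2568*n^2 - 63.4584*n - 24.4909)/(59.5984*n^4 + 84.7656*n^3 + 61.7921*n^2 + 22.509*n + 4.2025)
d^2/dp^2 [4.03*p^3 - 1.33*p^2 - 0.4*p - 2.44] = 24.18*p - 2.66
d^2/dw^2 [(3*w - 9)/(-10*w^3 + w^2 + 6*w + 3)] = 6*(4*(w - 3)*(-15*w^2 + w + 3)^2 + (30*w^2 - 2*w + (w - 3)*(30*w - 1) - 6)*(-10*w^3 + w^2 + 6*w + 3))/(-10*w^3 + w^2 + 6*w + 3)^3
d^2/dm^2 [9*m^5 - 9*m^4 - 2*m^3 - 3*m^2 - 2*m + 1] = 180*m^3 - 108*m^2 - 12*m - 6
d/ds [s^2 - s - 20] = 2*s - 1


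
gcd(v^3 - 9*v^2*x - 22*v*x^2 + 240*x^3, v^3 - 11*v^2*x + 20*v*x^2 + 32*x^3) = -v + 8*x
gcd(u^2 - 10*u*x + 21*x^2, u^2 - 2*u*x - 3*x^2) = -u + 3*x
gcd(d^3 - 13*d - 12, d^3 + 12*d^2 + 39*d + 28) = d + 1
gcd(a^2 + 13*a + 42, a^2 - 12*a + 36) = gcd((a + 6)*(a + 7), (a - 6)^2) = 1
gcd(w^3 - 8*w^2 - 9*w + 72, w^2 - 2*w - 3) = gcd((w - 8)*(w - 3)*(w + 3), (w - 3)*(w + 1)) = w - 3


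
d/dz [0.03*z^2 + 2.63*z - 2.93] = 0.06*z + 2.63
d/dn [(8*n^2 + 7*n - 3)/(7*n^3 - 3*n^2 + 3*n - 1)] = 2*(-28*n^4 - 49*n^3 + 54*n^2 - 17*n + 1)/(49*n^6 - 42*n^5 + 51*n^4 - 32*n^3 + 15*n^2 - 6*n + 1)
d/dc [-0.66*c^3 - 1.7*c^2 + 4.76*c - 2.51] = -1.98*c^2 - 3.4*c + 4.76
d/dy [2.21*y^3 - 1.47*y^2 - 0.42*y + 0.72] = 6.63*y^2 - 2.94*y - 0.42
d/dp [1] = 0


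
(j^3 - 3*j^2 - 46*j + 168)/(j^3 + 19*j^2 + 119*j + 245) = (j^2 - 10*j + 24)/(j^2 + 12*j + 35)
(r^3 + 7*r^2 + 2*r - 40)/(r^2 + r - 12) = (r^2 + 3*r - 10)/(r - 3)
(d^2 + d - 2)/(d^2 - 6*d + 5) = (d + 2)/(d - 5)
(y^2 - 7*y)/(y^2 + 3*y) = (y - 7)/(y + 3)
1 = 1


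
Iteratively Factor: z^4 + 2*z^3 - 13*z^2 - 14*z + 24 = (z - 3)*(z^3 + 5*z^2 + 2*z - 8) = (z - 3)*(z - 1)*(z^2 + 6*z + 8) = (z - 3)*(z - 1)*(z + 2)*(z + 4)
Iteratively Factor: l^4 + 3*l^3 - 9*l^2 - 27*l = (l)*(l^3 + 3*l^2 - 9*l - 27) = l*(l - 3)*(l^2 + 6*l + 9) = l*(l - 3)*(l + 3)*(l + 3)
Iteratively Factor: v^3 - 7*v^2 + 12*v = (v - 4)*(v^2 - 3*v) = v*(v - 4)*(v - 3)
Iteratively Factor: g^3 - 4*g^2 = (g)*(g^2 - 4*g) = g*(g - 4)*(g)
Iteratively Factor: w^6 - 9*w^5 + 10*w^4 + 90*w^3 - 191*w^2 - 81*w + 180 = (w + 1)*(w^5 - 10*w^4 + 20*w^3 + 70*w^2 - 261*w + 180) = (w - 4)*(w + 1)*(w^4 - 6*w^3 - 4*w^2 + 54*w - 45) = (w - 5)*(w - 4)*(w + 1)*(w^3 - w^2 - 9*w + 9) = (w - 5)*(w - 4)*(w + 1)*(w + 3)*(w^2 - 4*w + 3) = (w - 5)*(w - 4)*(w - 1)*(w + 1)*(w + 3)*(w - 3)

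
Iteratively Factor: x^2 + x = (x + 1)*(x)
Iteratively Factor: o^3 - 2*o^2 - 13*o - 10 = (o - 5)*(o^2 + 3*o + 2) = (o - 5)*(o + 2)*(o + 1)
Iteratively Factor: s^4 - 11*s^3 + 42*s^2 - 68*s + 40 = (s - 2)*(s^3 - 9*s^2 + 24*s - 20) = (s - 2)^2*(s^2 - 7*s + 10) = (s - 5)*(s - 2)^2*(s - 2)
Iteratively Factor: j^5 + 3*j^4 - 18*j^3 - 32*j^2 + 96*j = (j - 2)*(j^4 + 5*j^3 - 8*j^2 - 48*j) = (j - 2)*(j + 4)*(j^3 + j^2 - 12*j) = (j - 2)*(j + 4)^2*(j^2 - 3*j) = (j - 3)*(j - 2)*(j + 4)^2*(j)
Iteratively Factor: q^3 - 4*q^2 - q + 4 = (q + 1)*(q^2 - 5*q + 4) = (q - 4)*(q + 1)*(q - 1)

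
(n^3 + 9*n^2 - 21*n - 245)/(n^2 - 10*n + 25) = (n^2 + 14*n + 49)/(n - 5)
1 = 1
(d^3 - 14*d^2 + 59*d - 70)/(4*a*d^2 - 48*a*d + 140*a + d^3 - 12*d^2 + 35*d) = (d - 2)/(4*a + d)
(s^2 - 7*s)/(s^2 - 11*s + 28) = s/(s - 4)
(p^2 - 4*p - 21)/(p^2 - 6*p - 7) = (p + 3)/(p + 1)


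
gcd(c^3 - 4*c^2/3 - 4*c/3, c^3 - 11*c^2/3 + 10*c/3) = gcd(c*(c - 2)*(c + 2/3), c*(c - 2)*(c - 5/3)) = c^2 - 2*c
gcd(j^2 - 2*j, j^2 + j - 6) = j - 2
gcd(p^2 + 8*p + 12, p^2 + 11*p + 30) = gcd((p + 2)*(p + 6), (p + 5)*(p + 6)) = p + 6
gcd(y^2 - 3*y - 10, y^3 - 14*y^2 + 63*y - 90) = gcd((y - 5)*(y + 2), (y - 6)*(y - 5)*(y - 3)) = y - 5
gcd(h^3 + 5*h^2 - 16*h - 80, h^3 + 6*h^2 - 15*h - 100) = h^2 + h - 20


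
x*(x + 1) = x^2 + x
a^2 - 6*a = a*(a - 6)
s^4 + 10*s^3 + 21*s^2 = s^2*(s + 3)*(s + 7)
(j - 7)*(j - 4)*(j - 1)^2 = j^4 - 13*j^3 + 51*j^2 - 67*j + 28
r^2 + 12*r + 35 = (r + 5)*(r + 7)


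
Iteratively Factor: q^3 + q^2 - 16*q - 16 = (q - 4)*(q^2 + 5*q + 4) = (q - 4)*(q + 1)*(q + 4)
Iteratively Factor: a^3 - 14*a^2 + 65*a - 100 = (a - 5)*(a^2 - 9*a + 20) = (a - 5)^2*(a - 4)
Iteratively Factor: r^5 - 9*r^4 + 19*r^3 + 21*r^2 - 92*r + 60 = (r + 2)*(r^4 - 11*r^3 + 41*r^2 - 61*r + 30) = (r - 5)*(r + 2)*(r^3 - 6*r^2 + 11*r - 6) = (r - 5)*(r - 1)*(r + 2)*(r^2 - 5*r + 6) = (r - 5)*(r - 2)*(r - 1)*(r + 2)*(r - 3)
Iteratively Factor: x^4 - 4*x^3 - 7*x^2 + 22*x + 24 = (x + 2)*(x^3 - 6*x^2 + 5*x + 12) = (x - 3)*(x + 2)*(x^2 - 3*x - 4) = (x - 3)*(x + 1)*(x + 2)*(x - 4)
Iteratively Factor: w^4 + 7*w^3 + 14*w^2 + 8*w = (w + 4)*(w^3 + 3*w^2 + 2*w) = w*(w + 4)*(w^2 + 3*w + 2) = w*(w + 2)*(w + 4)*(w + 1)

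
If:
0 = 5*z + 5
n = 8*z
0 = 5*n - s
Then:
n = -8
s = -40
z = -1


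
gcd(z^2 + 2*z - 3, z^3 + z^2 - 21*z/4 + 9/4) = z + 3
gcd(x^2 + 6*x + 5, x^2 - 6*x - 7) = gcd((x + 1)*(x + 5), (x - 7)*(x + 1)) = x + 1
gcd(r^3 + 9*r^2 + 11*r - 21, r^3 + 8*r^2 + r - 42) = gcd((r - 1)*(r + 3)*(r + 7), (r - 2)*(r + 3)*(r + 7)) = r^2 + 10*r + 21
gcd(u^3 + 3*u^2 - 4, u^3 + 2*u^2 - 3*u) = u - 1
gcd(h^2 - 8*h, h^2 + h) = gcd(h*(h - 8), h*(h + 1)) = h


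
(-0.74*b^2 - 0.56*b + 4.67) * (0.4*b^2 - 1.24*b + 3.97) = -0.296*b^4 + 0.6936*b^3 - 0.3754*b^2 - 8.014*b + 18.5399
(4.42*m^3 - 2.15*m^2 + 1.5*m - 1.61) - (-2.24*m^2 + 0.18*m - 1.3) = 4.42*m^3 + 0.0900000000000003*m^2 + 1.32*m - 0.31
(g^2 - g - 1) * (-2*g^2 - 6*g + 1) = -2*g^4 - 4*g^3 + 9*g^2 + 5*g - 1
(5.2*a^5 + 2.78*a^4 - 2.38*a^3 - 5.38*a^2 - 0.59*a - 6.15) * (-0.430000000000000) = -2.236*a^5 - 1.1954*a^4 + 1.0234*a^3 + 2.3134*a^2 + 0.2537*a + 2.6445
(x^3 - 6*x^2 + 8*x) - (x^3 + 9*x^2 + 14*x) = -15*x^2 - 6*x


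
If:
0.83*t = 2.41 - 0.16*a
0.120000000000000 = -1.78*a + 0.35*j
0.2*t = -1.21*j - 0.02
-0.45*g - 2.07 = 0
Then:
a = -0.17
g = -4.60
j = -0.50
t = 2.94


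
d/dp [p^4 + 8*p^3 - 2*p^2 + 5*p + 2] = 4*p^3 + 24*p^2 - 4*p + 5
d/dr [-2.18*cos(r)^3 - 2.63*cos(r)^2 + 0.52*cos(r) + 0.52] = (6.54*cos(r)^2 + 5.26*cos(r) - 0.52)*sin(r)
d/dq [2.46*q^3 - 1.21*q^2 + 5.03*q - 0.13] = 7.38*q^2 - 2.42*q + 5.03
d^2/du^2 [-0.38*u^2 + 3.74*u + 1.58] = -0.760000000000000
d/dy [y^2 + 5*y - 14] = 2*y + 5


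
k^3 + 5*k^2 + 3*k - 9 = (k - 1)*(k + 3)^2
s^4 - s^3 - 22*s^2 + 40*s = s*(s - 4)*(s - 2)*(s + 5)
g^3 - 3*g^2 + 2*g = g*(g - 2)*(g - 1)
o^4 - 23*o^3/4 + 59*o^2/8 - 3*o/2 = o*(o - 4)*(o - 3/2)*(o - 1/4)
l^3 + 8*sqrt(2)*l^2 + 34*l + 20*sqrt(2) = (l + sqrt(2))*(l + 2*sqrt(2))*(l + 5*sqrt(2))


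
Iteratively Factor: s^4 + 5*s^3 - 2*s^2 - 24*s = (s - 2)*(s^3 + 7*s^2 + 12*s) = (s - 2)*(s + 3)*(s^2 + 4*s) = (s - 2)*(s + 3)*(s + 4)*(s)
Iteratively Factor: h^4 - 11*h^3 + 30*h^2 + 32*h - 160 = (h - 4)*(h^3 - 7*h^2 + 2*h + 40) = (h - 4)^2*(h^2 - 3*h - 10) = (h - 4)^2*(h + 2)*(h - 5)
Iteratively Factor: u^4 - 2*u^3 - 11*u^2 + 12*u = (u + 3)*(u^3 - 5*u^2 + 4*u) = (u - 4)*(u + 3)*(u^2 - u) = (u - 4)*(u - 1)*(u + 3)*(u)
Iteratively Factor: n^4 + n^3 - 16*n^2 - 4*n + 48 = (n + 2)*(n^3 - n^2 - 14*n + 24) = (n - 3)*(n + 2)*(n^2 + 2*n - 8) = (n - 3)*(n - 2)*(n + 2)*(n + 4)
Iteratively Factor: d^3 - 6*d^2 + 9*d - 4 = (d - 4)*(d^2 - 2*d + 1) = (d - 4)*(d - 1)*(d - 1)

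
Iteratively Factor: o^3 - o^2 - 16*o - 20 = (o - 5)*(o^2 + 4*o + 4) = (o - 5)*(o + 2)*(o + 2)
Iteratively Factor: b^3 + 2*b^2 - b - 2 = (b - 1)*(b^2 + 3*b + 2) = (b - 1)*(b + 2)*(b + 1)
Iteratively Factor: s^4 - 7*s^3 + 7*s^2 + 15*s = (s + 1)*(s^3 - 8*s^2 + 15*s) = (s - 5)*(s + 1)*(s^2 - 3*s) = (s - 5)*(s - 3)*(s + 1)*(s)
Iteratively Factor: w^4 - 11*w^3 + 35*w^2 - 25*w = (w - 5)*(w^3 - 6*w^2 + 5*w) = (w - 5)*(w - 1)*(w^2 - 5*w) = (w - 5)^2*(w - 1)*(w)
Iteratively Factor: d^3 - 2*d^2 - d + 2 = (d - 1)*(d^2 - d - 2) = (d - 2)*(d - 1)*(d + 1)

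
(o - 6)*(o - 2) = o^2 - 8*o + 12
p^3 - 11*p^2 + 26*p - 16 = (p - 8)*(p - 2)*(p - 1)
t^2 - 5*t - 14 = (t - 7)*(t + 2)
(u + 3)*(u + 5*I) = u^2 + 3*u + 5*I*u + 15*I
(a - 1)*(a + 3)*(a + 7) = a^3 + 9*a^2 + 11*a - 21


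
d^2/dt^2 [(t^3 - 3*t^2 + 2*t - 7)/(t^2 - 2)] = 2*(4*t^3 - 39*t^2 + 24*t - 26)/(t^6 - 6*t^4 + 12*t^2 - 8)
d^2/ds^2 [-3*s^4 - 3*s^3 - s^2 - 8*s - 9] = -36*s^2 - 18*s - 2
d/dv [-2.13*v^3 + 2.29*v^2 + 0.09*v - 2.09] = -6.39*v^2 + 4.58*v + 0.09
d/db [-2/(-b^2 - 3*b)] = 2*(-2*b - 3)/(b^2*(b + 3)^2)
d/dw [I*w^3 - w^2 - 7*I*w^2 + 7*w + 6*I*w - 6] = 3*I*w^2 - 2*w - 14*I*w + 7 + 6*I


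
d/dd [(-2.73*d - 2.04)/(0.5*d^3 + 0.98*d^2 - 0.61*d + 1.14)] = (2.73*d^3 + 5.7354*d^2 + 3.9984*d - 4.3566)/(0.25*d^6 + 0.98*d^5 + 0.3504*d^4 - 0.0556000000000001*d^3 + 2.6065*d^2 - 1.3908*d + 1.2996)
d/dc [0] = 0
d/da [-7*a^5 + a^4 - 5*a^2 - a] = -35*a^4 + 4*a^3 - 10*a - 1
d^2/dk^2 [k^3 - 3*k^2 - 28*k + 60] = 6*k - 6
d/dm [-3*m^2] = -6*m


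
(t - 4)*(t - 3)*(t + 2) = t^3 - 5*t^2 - 2*t + 24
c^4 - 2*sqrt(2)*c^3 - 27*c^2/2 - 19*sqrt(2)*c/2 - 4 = (c - 4*sqrt(2))*(c + sqrt(2)/2)^2*(c + sqrt(2))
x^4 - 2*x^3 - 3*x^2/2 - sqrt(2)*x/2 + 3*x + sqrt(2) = (x - 2)*(x - sqrt(2))*(x + sqrt(2)/2)^2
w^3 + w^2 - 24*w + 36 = (w - 3)*(w - 2)*(w + 6)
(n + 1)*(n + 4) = n^2 + 5*n + 4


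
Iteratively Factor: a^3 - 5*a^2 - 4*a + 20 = (a - 2)*(a^2 - 3*a - 10) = (a - 5)*(a - 2)*(a + 2)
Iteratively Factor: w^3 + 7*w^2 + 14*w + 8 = (w + 4)*(w^2 + 3*w + 2) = (w + 1)*(w + 4)*(w + 2)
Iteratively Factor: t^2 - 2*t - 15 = (t + 3)*(t - 5)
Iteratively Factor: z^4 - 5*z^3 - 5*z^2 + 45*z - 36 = (z - 1)*(z^3 - 4*z^2 - 9*z + 36) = (z - 4)*(z - 1)*(z^2 - 9) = (z - 4)*(z - 3)*(z - 1)*(z + 3)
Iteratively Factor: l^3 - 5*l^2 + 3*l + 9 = (l - 3)*(l^2 - 2*l - 3) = (l - 3)^2*(l + 1)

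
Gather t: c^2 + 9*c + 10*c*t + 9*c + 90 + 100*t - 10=c^2 + 18*c + t*(10*c + 100) + 80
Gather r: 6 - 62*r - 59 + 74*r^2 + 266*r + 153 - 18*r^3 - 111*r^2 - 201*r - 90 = -18*r^3 - 37*r^2 + 3*r + 10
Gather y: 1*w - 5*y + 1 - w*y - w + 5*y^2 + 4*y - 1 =5*y^2 + y*(-w - 1)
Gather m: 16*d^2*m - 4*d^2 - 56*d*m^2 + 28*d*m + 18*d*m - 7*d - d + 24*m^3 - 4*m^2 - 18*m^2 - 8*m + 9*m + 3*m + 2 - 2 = -4*d^2 - 8*d + 24*m^3 + m^2*(-56*d - 22) + m*(16*d^2 + 46*d + 4)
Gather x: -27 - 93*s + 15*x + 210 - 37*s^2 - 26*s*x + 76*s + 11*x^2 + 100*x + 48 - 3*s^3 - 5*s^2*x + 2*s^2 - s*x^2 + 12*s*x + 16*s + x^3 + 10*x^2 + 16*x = -3*s^3 - 35*s^2 - s + x^3 + x^2*(21 - s) + x*(-5*s^2 - 14*s + 131) + 231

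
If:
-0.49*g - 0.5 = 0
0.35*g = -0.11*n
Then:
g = -1.02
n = 3.25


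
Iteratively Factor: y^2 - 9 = (y + 3)*(y - 3)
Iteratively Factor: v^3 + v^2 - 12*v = (v - 3)*(v^2 + 4*v) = (v - 3)*(v + 4)*(v)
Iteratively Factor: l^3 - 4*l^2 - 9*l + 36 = (l - 4)*(l^2 - 9) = (l - 4)*(l - 3)*(l + 3)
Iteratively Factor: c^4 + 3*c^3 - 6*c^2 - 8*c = (c)*(c^3 + 3*c^2 - 6*c - 8) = c*(c + 4)*(c^2 - c - 2) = c*(c - 2)*(c + 4)*(c + 1)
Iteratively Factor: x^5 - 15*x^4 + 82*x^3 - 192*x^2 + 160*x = (x)*(x^4 - 15*x^3 + 82*x^2 - 192*x + 160) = x*(x - 5)*(x^3 - 10*x^2 + 32*x - 32) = x*(x - 5)*(x - 4)*(x^2 - 6*x + 8) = x*(x - 5)*(x - 4)^2*(x - 2)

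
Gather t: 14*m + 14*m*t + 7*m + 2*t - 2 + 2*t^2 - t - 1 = 21*m + 2*t^2 + t*(14*m + 1) - 3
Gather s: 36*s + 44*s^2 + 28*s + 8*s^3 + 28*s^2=8*s^3 + 72*s^2 + 64*s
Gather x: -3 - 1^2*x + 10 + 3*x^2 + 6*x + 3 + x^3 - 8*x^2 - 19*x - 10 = x^3 - 5*x^2 - 14*x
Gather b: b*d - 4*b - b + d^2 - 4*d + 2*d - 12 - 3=b*(d - 5) + d^2 - 2*d - 15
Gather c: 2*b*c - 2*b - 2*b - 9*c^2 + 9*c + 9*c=-4*b - 9*c^2 + c*(2*b + 18)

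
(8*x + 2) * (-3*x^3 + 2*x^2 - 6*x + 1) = -24*x^4 + 10*x^3 - 44*x^2 - 4*x + 2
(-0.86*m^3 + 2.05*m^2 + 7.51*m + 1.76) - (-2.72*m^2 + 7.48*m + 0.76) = -0.86*m^3 + 4.77*m^2 + 0.0299999999999994*m + 1.0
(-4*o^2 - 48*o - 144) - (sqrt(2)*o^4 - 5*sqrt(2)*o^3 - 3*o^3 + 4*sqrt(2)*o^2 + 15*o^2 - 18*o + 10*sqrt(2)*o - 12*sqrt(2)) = -sqrt(2)*o^4 + 3*o^3 + 5*sqrt(2)*o^3 - 19*o^2 - 4*sqrt(2)*o^2 - 30*o - 10*sqrt(2)*o - 144 + 12*sqrt(2)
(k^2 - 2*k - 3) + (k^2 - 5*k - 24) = 2*k^2 - 7*k - 27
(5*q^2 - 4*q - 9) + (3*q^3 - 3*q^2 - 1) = 3*q^3 + 2*q^2 - 4*q - 10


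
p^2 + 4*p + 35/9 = (p + 5/3)*(p + 7/3)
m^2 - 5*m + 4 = (m - 4)*(m - 1)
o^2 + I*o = o*(o + I)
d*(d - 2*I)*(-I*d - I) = -I*d^3 - 2*d^2 - I*d^2 - 2*d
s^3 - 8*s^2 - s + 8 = (s - 8)*(s - 1)*(s + 1)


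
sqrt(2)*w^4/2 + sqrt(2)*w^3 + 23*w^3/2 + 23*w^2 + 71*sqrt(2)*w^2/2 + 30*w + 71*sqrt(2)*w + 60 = (w + 2)*(w + 5*sqrt(2))*(w + 6*sqrt(2))*(sqrt(2)*w/2 + 1/2)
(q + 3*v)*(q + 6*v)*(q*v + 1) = q^3*v + 9*q^2*v^2 + q^2 + 18*q*v^3 + 9*q*v + 18*v^2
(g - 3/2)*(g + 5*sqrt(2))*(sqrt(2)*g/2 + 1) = sqrt(2)*g^3/2 - 3*sqrt(2)*g^2/4 + 6*g^2 - 9*g + 5*sqrt(2)*g - 15*sqrt(2)/2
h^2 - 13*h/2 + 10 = (h - 4)*(h - 5/2)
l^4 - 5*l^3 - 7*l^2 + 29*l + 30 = (l - 5)*(l - 3)*(l + 1)*(l + 2)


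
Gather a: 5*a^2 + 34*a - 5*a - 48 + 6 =5*a^2 + 29*a - 42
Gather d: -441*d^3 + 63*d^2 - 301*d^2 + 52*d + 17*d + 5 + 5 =-441*d^3 - 238*d^2 + 69*d + 10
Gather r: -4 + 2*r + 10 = 2*r + 6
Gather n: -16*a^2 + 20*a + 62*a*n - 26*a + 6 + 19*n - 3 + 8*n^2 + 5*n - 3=-16*a^2 - 6*a + 8*n^2 + n*(62*a + 24)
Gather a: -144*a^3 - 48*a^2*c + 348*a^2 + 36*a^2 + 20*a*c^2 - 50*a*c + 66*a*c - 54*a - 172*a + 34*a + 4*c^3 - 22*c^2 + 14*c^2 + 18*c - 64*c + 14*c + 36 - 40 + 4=-144*a^3 + a^2*(384 - 48*c) + a*(20*c^2 + 16*c - 192) + 4*c^3 - 8*c^2 - 32*c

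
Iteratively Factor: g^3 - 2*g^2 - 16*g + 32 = (g - 4)*(g^2 + 2*g - 8) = (g - 4)*(g + 4)*(g - 2)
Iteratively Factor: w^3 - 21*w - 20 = (w - 5)*(w^2 + 5*w + 4) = (w - 5)*(w + 1)*(w + 4)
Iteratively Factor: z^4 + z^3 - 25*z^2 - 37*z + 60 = (z - 1)*(z^3 + 2*z^2 - 23*z - 60) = (z - 1)*(z + 4)*(z^2 - 2*z - 15) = (z - 1)*(z + 3)*(z + 4)*(z - 5)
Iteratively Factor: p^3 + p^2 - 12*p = (p - 3)*(p^2 + 4*p) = (p - 3)*(p + 4)*(p)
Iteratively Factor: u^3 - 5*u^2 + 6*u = (u - 2)*(u^2 - 3*u) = u*(u - 2)*(u - 3)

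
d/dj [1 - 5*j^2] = -10*j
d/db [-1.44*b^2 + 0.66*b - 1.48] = 0.66 - 2.88*b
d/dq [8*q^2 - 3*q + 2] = 16*q - 3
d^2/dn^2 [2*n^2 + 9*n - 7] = 4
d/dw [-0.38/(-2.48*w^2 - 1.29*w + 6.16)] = (-1.8848*w - 0.4902)/(2.48*w^2 + 1.29*w - 6.16)^2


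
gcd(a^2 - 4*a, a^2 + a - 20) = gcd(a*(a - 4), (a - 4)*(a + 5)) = a - 4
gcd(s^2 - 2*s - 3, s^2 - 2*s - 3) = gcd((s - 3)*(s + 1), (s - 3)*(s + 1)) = s^2 - 2*s - 3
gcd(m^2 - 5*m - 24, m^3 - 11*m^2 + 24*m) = m - 8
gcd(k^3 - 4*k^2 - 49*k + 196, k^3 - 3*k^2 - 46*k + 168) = k^2 + 3*k - 28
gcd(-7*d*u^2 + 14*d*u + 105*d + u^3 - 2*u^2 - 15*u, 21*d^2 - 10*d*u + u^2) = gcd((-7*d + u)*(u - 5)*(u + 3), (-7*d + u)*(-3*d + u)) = -7*d + u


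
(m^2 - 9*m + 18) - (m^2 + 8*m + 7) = 11 - 17*m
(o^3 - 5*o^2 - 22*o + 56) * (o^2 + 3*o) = o^5 - 2*o^4 - 37*o^3 - 10*o^2 + 168*o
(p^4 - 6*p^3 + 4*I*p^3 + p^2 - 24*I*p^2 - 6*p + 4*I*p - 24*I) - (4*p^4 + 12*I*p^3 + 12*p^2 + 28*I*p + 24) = -3*p^4 - 6*p^3 - 8*I*p^3 - 11*p^2 - 24*I*p^2 - 6*p - 24*I*p - 24 - 24*I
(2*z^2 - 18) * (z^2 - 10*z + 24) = 2*z^4 - 20*z^3 + 30*z^2 + 180*z - 432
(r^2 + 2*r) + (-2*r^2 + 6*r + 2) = -r^2 + 8*r + 2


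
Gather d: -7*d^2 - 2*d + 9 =-7*d^2 - 2*d + 9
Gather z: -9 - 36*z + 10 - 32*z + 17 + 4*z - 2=16 - 64*z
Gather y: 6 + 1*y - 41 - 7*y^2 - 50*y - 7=-7*y^2 - 49*y - 42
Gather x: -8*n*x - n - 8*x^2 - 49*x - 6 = -n - 8*x^2 + x*(-8*n - 49) - 6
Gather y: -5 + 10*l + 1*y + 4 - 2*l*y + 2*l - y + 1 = -2*l*y + 12*l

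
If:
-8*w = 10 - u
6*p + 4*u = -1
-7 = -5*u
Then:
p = -11/10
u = 7/5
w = -43/40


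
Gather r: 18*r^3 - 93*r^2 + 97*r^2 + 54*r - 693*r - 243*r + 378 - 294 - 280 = 18*r^3 + 4*r^2 - 882*r - 196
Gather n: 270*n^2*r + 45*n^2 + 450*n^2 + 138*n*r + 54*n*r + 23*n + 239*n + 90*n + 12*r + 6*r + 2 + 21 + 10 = n^2*(270*r + 495) + n*(192*r + 352) + 18*r + 33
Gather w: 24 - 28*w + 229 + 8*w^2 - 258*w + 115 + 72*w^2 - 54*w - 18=80*w^2 - 340*w + 350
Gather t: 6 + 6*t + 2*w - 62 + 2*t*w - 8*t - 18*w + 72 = t*(2*w - 2) - 16*w + 16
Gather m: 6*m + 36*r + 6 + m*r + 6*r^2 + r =m*(r + 6) + 6*r^2 + 37*r + 6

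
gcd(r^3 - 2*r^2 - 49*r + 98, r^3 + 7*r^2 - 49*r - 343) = r^2 - 49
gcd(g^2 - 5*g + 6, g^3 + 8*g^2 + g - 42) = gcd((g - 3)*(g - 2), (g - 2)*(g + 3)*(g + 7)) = g - 2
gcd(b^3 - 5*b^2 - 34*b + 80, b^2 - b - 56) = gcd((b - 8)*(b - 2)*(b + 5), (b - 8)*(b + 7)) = b - 8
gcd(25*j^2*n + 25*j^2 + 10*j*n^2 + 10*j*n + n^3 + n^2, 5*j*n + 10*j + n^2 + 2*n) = 5*j + n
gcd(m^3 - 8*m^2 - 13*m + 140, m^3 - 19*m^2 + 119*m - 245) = m^2 - 12*m + 35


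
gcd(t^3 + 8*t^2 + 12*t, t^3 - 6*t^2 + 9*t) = t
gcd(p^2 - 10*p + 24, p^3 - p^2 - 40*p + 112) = p - 4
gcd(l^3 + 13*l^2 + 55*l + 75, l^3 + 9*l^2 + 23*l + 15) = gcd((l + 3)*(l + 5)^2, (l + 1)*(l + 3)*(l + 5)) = l^2 + 8*l + 15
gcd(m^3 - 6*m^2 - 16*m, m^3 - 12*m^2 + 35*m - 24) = m - 8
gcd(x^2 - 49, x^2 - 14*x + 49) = x - 7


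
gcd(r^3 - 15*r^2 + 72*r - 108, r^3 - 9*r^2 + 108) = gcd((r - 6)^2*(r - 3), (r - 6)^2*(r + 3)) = r^2 - 12*r + 36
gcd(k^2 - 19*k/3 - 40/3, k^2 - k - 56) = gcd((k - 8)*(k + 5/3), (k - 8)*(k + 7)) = k - 8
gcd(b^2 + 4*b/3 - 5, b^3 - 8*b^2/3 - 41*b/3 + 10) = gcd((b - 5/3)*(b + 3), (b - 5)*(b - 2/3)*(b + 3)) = b + 3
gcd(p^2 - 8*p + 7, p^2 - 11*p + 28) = p - 7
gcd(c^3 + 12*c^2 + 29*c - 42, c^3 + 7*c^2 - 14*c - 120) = c + 6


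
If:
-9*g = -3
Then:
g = 1/3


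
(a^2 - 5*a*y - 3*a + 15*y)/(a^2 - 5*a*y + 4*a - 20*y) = (a - 3)/(a + 4)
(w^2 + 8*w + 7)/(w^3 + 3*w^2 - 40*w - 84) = (w + 1)/(w^2 - 4*w - 12)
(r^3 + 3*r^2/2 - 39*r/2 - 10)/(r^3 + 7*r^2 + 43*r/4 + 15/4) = 2*(r - 4)/(2*r + 3)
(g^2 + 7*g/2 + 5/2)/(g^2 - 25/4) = 2*(g + 1)/(2*g - 5)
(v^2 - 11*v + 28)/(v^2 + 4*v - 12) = (v^2 - 11*v + 28)/(v^2 + 4*v - 12)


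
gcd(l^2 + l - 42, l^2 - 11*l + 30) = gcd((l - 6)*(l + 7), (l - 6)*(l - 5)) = l - 6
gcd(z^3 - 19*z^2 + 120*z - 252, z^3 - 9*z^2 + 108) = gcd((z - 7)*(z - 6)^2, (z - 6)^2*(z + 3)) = z^2 - 12*z + 36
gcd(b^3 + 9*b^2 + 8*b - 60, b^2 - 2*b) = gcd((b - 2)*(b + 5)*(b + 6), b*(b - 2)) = b - 2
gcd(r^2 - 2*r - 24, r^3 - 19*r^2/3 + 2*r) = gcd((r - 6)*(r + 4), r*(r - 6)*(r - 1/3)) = r - 6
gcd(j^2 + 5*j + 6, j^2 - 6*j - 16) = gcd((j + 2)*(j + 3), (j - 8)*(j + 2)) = j + 2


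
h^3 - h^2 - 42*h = h*(h - 7)*(h + 6)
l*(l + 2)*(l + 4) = l^3 + 6*l^2 + 8*l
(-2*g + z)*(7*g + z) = -14*g^2 + 5*g*z + z^2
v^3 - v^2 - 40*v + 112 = (v - 4)^2*(v + 7)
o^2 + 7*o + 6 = (o + 1)*(o + 6)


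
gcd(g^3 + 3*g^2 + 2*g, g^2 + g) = g^2 + g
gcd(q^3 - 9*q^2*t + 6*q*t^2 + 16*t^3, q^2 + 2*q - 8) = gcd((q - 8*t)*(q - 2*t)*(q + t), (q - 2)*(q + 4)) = 1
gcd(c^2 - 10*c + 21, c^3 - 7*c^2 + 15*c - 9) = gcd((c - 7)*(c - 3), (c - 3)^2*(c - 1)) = c - 3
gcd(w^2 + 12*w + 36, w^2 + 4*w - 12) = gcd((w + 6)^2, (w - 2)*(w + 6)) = w + 6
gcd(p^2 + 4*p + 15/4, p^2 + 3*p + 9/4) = p + 3/2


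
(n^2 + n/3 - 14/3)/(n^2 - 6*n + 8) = (n + 7/3)/(n - 4)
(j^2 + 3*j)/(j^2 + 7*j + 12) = j/(j + 4)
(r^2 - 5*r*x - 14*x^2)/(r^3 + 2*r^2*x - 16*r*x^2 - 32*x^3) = (-r + 7*x)/(-r^2 + 16*x^2)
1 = 1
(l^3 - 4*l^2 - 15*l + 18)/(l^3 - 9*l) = (l^2 - 7*l + 6)/(l*(l - 3))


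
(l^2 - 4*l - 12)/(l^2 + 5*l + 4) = (l^2 - 4*l - 12)/(l^2 + 5*l + 4)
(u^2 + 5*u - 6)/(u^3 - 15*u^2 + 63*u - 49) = (u + 6)/(u^2 - 14*u + 49)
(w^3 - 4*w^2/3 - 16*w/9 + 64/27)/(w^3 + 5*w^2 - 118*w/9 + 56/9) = (9*w^2 - 16)/(3*(3*w^2 + 19*w - 14))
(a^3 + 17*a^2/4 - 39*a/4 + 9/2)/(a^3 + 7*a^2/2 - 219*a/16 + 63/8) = 4*(a - 1)/(4*a - 7)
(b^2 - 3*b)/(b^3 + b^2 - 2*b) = (b - 3)/(b^2 + b - 2)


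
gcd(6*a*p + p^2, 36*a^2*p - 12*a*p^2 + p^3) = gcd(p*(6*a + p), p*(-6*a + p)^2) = p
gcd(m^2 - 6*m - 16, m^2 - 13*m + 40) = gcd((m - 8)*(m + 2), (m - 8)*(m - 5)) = m - 8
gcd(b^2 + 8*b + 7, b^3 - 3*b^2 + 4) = b + 1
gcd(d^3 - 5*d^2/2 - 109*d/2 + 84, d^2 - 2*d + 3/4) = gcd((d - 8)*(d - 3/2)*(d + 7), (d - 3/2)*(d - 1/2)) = d - 3/2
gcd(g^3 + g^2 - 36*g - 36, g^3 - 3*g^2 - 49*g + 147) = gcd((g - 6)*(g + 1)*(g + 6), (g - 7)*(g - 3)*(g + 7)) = 1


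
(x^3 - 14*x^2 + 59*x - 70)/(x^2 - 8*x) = (x^3 - 14*x^2 + 59*x - 70)/(x*(x - 8))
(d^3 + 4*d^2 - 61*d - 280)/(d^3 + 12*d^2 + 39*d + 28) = (d^2 - 3*d - 40)/(d^2 + 5*d + 4)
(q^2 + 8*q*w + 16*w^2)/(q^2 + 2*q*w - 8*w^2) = (q + 4*w)/(q - 2*w)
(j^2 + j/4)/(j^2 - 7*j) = (j + 1/4)/(j - 7)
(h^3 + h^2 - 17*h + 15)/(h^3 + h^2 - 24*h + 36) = (h^2 + 4*h - 5)/(h^2 + 4*h - 12)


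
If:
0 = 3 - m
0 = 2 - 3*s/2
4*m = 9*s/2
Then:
No Solution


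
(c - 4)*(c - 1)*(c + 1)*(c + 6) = c^4 + 2*c^3 - 25*c^2 - 2*c + 24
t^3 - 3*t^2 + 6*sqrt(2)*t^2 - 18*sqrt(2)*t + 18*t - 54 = (t - 3)*(t + 3*sqrt(2))^2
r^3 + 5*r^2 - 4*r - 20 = (r - 2)*(r + 2)*(r + 5)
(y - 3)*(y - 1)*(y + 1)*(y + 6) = y^4 + 3*y^3 - 19*y^2 - 3*y + 18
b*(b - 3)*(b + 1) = b^3 - 2*b^2 - 3*b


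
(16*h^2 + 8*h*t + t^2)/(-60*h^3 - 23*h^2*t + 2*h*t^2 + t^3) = (4*h + t)/(-15*h^2 - 2*h*t + t^2)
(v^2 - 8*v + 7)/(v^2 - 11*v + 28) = (v - 1)/(v - 4)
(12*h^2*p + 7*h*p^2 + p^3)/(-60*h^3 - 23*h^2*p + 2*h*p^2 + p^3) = p/(-5*h + p)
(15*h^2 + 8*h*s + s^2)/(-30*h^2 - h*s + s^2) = (3*h + s)/(-6*h + s)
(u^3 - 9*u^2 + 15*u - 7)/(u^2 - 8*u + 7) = u - 1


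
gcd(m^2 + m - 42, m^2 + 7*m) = m + 7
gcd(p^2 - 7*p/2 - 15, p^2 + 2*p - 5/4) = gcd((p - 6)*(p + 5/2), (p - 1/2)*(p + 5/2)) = p + 5/2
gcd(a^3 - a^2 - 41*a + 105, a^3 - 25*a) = a - 5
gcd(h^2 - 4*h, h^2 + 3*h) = h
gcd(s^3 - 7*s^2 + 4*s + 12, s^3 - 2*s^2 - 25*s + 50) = s - 2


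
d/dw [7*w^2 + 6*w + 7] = 14*w + 6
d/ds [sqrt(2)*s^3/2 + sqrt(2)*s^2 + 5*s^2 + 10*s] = 3*sqrt(2)*s^2/2 + 2*sqrt(2)*s + 10*s + 10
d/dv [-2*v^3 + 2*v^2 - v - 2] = -6*v^2 + 4*v - 1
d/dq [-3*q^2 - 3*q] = -6*q - 3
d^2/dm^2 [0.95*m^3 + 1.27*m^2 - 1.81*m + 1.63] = 5.7*m + 2.54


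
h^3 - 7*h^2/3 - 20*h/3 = h*(h - 4)*(h + 5/3)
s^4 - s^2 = s^2*(s - 1)*(s + 1)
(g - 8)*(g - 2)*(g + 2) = g^3 - 8*g^2 - 4*g + 32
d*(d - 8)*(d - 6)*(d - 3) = d^4 - 17*d^3 + 90*d^2 - 144*d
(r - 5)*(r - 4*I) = r^2 - 5*r - 4*I*r + 20*I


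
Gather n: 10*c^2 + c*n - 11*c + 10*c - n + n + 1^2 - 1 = 10*c^2 + c*n - c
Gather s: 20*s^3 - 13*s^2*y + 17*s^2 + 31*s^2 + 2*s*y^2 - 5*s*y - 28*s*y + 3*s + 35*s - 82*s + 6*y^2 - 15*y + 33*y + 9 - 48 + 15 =20*s^3 + s^2*(48 - 13*y) + s*(2*y^2 - 33*y - 44) + 6*y^2 + 18*y - 24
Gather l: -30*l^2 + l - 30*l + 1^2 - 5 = -30*l^2 - 29*l - 4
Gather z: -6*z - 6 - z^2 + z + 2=-z^2 - 5*z - 4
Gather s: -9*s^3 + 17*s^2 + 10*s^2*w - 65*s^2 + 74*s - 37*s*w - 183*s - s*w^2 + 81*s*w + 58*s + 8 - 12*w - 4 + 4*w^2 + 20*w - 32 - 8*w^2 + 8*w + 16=-9*s^3 + s^2*(10*w - 48) + s*(-w^2 + 44*w - 51) - 4*w^2 + 16*w - 12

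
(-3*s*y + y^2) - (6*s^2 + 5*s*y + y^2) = -6*s^2 - 8*s*y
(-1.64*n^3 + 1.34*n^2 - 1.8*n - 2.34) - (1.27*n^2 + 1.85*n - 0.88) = -1.64*n^3 + 0.0700000000000001*n^2 - 3.65*n - 1.46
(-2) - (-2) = 0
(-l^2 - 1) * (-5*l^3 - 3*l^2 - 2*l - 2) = 5*l^5 + 3*l^4 + 7*l^3 + 5*l^2 + 2*l + 2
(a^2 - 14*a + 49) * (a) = a^3 - 14*a^2 + 49*a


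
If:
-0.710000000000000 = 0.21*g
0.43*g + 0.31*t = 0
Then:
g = -3.38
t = 4.69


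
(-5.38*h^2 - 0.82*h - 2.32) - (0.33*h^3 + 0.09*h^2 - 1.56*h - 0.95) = -0.33*h^3 - 5.47*h^2 + 0.74*h - 1.37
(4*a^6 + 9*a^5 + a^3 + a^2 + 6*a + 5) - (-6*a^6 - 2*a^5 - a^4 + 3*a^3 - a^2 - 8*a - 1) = 10*a^6 + 11*a^5 + a^4 - 2*a^3 + 2*a^2 + 14*a + 6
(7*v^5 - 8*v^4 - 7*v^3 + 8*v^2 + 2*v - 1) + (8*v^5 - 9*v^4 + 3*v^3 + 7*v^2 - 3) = 15*v^5 - 17*v^4 - 4*v^3 + 15*v^2 + 2*v - 4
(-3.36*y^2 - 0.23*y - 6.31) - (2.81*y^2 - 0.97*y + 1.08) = -6.17*y^2 + 0.74*y - 7.39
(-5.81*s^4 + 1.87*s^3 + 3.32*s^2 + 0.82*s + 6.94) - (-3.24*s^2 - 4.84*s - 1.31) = -5.81*s^4 + 1.87*s^3 + 6.56*s^2 + 5.66*s + 8.25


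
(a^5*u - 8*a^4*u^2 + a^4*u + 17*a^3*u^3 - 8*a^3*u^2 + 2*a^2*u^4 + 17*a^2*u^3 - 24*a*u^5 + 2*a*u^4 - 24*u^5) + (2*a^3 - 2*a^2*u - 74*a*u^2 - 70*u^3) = a^5*u - 8*a^4*u^2 + a^4*u + 17*a^3*u^3 - 8*a^3*u^2 + 2*a^3 + 2*a^2*u^4 + 17*a^2*u^3 - 2*a^2*u - 24*a*u^5 + 2*a*u^4 - 74*a*u^2 - 24*u^5 - 70*u^3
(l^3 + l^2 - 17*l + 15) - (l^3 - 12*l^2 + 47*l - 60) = 13*l^2 - 64*l + 75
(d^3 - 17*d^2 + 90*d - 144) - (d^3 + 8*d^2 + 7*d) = -25*d^2 + 83*d - 144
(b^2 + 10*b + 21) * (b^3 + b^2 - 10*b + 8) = b^5 + 11*b^4 + 21*b^3 - 71*b^2 - 130*b + 168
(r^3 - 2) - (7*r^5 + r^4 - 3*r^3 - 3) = -7*r^5 - r^4 + 4*r^3 + 1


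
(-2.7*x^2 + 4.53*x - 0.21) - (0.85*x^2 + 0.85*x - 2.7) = -3.55*x^2 + 3.68*x + 2.49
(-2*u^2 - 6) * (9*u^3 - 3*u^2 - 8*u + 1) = -18*u^5 + 6*u^4 - 38*u^3 + 16*u^2 + 48*u - 6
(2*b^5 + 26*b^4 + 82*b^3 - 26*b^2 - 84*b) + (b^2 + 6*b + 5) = 2*b^5 + 26*b^4 + 82*b^3 - 25*b^2 - 78*b + 5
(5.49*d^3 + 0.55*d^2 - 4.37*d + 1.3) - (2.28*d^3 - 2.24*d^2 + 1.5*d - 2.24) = 3.21*d^3 + 2.79*d^2 - 5.87*d + 3.54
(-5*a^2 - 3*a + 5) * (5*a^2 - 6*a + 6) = -25*a^4 + 15*a^3 + 13*a^2 - 48*a + 30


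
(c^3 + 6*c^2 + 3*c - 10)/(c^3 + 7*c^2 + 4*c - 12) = (c + 5)/(c + 6)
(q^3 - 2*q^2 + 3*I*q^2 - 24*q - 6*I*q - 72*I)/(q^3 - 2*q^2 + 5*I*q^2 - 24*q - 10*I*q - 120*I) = (q + 3*I)/(q + 5*I)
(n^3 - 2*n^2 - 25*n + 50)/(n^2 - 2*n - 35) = (n^2 - 7*n + 10)/(n - 7)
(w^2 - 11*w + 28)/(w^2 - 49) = (w - 4)/(w + 7)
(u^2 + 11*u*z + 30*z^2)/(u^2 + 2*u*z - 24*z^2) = (-u - 5*z)/(-u + 4*z)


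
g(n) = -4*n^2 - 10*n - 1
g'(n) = -8*n - 10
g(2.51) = -51.30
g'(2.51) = -30.08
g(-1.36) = 5.20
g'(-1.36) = 0.88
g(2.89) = -63.31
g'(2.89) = -33.12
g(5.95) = -202.11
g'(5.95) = -57.60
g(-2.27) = 1.09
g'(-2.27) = 8.16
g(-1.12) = 5.18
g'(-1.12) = -1.04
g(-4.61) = -39.91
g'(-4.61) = 26.88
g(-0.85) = 4.61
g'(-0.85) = -3.20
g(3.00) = -67.00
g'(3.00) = -34.00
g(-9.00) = -235.00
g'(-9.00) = 62.00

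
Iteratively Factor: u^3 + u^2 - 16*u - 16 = (u - 4)*(u^2 + 5*u + 4) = (u - 4)*(u + 1)*(u + 4)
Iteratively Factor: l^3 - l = (l)*(l^2 - 1) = l*(l + 1)*(l - 1)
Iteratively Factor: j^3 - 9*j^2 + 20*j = (j - 5)*(j^2 - 4*j) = (j - 5)*(j - 4)*(j)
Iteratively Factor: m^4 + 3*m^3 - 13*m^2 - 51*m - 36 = (m + 3)*(m^3 - 13*m - 12) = (m - 4)*(m + 3)*(m^2 + 4*m + 3) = (m - 4)*(m + 3)^2*(m + 1)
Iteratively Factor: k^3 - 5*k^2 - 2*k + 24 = (k + 2)*(k^2 - 7*k + 12) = (k - 4)*(k + 2)*(k - 3)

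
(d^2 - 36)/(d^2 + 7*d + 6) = (d - 6)/(d + 1)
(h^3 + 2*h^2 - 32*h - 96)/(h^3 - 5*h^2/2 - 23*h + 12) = 2*(h + 4)/(2*h - 1)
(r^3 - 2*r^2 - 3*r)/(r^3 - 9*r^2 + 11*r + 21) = r/(r - 7)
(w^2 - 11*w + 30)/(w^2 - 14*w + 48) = (w - 5)/(w - 8)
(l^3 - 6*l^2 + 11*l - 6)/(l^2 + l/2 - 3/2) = 2*(l^2 - 5*l + 6)/(2*l + 3)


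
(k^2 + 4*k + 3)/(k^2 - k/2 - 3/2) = 2*(k + 3)/(2*k - 3)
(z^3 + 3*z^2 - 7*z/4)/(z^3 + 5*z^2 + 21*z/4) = (2*z - 1)/(2*z + 3)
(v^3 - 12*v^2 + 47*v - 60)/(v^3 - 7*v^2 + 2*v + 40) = (v - 3)/(v + 2)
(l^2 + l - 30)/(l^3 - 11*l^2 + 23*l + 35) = (l + 6)/(l^2 - 6*l - 7)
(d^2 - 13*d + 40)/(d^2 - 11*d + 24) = (d - 5)/(d - 3)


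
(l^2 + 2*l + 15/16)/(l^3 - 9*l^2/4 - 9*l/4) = (l + 5/4)/(l*(l - 3))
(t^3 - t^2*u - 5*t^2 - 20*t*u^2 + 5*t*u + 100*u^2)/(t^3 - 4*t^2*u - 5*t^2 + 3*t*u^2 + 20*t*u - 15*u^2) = (t^2 - t*u - 20*u^2)/(t^2 - 4*t*u + 3*u^2)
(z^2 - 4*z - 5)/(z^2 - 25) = (z + 1)/(z + 5)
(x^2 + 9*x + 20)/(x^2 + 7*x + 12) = (x + 5)/(x + 3)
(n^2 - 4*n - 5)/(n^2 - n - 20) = (n + 1)/(n + 4)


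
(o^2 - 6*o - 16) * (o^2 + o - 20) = o^4 - 5*o^3 - 42*o^2 + 104*o + 320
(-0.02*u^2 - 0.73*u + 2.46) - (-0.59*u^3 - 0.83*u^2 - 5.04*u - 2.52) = 0.59*u^3 + 0.81*u^2 + 4.31*u + 4.98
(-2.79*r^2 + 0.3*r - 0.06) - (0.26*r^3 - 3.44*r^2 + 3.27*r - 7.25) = -0.26*r^3 + 0.65*r^2 - 2.97*r + 7.19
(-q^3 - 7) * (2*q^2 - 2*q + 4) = -2*q^5 + 2*q^4 - 4*q^3 - 14*q^2 + 14*q - 28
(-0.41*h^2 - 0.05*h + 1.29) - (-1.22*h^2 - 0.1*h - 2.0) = 0.81*h^2 + 0.05*h + 3.29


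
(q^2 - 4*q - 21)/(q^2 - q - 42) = (q + 3)/(q + 6)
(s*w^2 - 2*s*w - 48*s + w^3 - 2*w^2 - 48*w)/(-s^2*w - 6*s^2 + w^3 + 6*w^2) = (8 - w)/(s - w)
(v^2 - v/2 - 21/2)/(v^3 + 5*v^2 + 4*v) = (2*v^2 - v - 21)/(2*v*(v^2 + 5*v + 4))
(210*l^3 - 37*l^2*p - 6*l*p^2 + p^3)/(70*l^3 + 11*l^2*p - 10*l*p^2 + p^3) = (6*l + p)/(2*l + p)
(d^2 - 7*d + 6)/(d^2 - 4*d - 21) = (-d^2 + 7*d - 6)/(-d^2 + 4*d + 21)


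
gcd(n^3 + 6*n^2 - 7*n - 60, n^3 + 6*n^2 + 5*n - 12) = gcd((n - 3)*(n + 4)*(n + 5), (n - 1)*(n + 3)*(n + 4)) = n + 4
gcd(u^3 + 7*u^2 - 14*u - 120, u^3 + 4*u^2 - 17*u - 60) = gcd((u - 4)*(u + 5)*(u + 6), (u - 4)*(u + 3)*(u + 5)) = u^2 + u - 20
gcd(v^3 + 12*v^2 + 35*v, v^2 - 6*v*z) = v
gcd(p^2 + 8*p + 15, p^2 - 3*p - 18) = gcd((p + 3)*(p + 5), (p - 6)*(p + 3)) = p + 3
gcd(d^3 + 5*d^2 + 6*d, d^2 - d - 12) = d + 3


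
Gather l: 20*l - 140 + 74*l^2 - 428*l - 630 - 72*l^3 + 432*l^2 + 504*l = -72*l^3 + 506*l^2 + 96*l - 770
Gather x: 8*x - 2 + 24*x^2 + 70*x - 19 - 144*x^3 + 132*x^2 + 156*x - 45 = -144*x^3 + 156*x^2 + 234*x - 66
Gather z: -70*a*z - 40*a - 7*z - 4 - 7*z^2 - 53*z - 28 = -40*a - 7*z^2 + z*(-70*a - 60) - 32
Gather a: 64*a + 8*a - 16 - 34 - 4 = 72*a - 54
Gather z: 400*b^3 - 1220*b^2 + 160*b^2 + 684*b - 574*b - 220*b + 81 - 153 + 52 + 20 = 400*b^3 - 1060*b^2 - 110*b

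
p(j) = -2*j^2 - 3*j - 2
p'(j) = -4*j - 3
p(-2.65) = -8.10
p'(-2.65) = 7.60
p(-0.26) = -1.36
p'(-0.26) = -1.96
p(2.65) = -24.00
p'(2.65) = -13.60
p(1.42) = -10.29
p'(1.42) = -8.68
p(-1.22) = -1.32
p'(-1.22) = 1.88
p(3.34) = -34.33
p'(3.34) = -16.36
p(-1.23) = -1.34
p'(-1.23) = 1.92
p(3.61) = -38.89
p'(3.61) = -17.44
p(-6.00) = -56.00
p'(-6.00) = 21.00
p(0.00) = -2.00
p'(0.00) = -3.00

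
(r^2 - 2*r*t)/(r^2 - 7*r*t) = (r - 2*t)/(r - 7*t)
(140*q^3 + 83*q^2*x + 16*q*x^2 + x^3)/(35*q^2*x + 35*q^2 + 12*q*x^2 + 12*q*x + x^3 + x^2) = (4*q + x)/(x + 1)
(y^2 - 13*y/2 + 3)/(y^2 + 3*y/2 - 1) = (y - 6)/(y + 2)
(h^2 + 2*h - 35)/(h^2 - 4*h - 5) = (h + 7)/(h + 1)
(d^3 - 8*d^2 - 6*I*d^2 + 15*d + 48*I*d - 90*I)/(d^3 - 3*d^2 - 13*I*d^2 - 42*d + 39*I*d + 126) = (d - 5)/(d - 7*I)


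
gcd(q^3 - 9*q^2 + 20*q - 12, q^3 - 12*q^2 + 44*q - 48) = q^2 - 8*q + 12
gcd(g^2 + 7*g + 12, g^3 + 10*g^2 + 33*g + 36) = g^2 + 7*g + 12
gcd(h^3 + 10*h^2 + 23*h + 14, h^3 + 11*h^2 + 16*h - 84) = h + 7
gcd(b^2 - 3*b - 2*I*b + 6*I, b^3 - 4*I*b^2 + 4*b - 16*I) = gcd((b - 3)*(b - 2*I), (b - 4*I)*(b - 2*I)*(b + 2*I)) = b - 2*I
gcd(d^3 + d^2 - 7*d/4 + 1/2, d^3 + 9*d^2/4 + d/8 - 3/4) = d^2 + 3*d/2 - 1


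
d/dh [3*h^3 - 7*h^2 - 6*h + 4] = 9*h^2 - 14*h - 6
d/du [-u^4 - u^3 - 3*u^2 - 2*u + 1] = -4*u^3 - 3*u^2 - 6*u - 2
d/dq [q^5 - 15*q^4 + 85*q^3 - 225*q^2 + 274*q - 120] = 5*q^4 - 60*q^3 + 255*q^2 - 450*q + 274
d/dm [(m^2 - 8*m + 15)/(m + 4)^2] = 2*(8*m - 31)/(m^3 + 12*m^2 + 48*m + 64)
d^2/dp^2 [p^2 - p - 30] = 2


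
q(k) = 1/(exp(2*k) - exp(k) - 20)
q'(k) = (-2*exp(2*k) + exp(k))/(exp(2*k) - exp(k) - 20)^2 = (1 - 2*exp(k))*exp(k)/(-exp(2*k) + exp(k) + 20)^2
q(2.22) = 0.02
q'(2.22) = -0.05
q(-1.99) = -0.05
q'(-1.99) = 0.00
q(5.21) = 0.00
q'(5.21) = -0.00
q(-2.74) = -0.05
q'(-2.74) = 0.00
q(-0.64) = -0.05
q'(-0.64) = -0.00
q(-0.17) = -0.05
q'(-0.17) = -0.00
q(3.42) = 0.00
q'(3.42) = -0.00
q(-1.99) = -0.05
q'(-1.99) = 0.00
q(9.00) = 0.00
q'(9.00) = 0.00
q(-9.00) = -0.05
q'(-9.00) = 0.00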